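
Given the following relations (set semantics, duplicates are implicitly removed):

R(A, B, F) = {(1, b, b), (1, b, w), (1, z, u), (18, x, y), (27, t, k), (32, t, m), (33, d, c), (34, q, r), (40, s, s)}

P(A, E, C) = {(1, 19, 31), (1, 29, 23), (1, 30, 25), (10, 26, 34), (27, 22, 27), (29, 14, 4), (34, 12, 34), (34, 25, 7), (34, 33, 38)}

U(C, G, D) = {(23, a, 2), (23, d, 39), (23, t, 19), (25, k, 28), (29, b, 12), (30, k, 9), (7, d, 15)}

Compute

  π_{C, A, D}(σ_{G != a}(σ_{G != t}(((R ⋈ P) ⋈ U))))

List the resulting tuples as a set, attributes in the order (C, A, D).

{(23, 1, 39), (25, 1, 28), (7, 34, 15)}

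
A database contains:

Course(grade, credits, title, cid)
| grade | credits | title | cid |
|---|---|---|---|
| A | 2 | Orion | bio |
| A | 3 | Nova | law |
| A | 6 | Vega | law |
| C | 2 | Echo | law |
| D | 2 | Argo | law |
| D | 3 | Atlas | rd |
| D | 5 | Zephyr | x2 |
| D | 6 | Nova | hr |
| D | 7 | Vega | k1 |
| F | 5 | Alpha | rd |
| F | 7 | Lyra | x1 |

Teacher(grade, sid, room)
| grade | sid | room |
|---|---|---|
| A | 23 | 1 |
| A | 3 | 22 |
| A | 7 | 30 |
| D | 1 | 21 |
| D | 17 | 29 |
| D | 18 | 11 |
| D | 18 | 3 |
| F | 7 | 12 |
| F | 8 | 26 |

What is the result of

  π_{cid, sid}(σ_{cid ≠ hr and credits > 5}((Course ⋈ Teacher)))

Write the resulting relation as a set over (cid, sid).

{(k1, 1), (k1, 17), (k1, 18), (law, 23), (law, 3), (law, 7), (x1, 7), (x1, 8)}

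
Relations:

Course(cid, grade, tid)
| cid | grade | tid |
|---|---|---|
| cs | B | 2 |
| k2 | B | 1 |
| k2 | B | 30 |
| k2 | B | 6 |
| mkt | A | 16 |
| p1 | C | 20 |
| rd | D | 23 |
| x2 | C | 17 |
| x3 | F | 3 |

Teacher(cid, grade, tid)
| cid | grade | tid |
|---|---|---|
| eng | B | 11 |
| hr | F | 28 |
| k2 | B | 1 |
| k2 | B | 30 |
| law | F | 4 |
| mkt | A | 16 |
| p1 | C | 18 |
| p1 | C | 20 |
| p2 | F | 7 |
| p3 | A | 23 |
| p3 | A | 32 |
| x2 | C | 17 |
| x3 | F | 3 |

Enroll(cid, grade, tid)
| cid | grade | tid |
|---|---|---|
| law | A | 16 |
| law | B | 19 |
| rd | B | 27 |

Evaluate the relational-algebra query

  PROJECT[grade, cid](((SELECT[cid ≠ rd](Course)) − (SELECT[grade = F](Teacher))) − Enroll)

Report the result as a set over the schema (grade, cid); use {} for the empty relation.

{(A, mkt), (B, cs), (B, k2), (C, p1), (C, x2)}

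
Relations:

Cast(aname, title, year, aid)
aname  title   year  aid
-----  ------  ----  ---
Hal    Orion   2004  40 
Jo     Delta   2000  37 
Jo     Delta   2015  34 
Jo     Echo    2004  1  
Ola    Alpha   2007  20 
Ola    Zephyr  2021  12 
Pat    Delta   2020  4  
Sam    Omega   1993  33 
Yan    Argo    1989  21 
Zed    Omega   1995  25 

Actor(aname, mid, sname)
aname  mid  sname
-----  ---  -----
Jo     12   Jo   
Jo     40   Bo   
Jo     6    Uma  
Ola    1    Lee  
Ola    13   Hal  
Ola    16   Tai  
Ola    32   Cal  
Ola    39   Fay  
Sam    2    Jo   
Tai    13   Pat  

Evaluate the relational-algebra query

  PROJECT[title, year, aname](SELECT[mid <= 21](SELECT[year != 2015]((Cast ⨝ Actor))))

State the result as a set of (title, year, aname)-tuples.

{(Alpha, 2007, Ola), (Delta, 2000, Jo), (Echo, 2004, Jo), (Omega, 1993, Sam), (Zephyr, 2021, Ola)}

Joining Cast and Actor on aname yields {(Jo, Delta, 2000, 37, 12, Jo), (Jo, Delta, 2000, 37, 40, Bo), (Jo, Delta, 2000, 37, 6, Uma), (Jo, Delta, 2015, 34, 12, Jo), (Jo, Delta, 2015, 34, 40, Bo), (Jo, Delta, 2015, 34, 6, Uma), (Jo, Echo, 2004, 1, 12, Jo), (Jo, Echo, 2004, 1, 40, Bo), (Jo, Echo, 2004, 1, 6, Uma), (Ola, Alpha, 2007, 20, 1, Lee), (Ola, Alpha, 2007, 20, 13, Hal), (Ola, Alpha, 2007, 20, 16, Tai), (Ola, Alpha, 2007, 20, 32, Cal), (Ola, Alpha, 2007, 20, 39, Fay), (Ola, Zephyr, 2021, 12, 1, Lee), (Ola, Zephyr, 2021, 12, 13, Hal), (Ola, Zephyr, 2021, 12, 16, Tai), (Ola, Zephyr, 2021, 12, 32, Cal), (Ola, Zephyr, 2021, 12, 39, Fay), (Sam, Omega, 1993, 33, 2, Jo)}.
Selection year != 2015: {(Jo, Delta, 2000, 37, 12, Jo), (Jo, Delta, 2000, 37, 40, Bo), (Jo, Delta, 2000, 37, 6, Uma), (Jo, Echo, 2004, 1, 12, Jo), (Jo, Echo, 2004, 1, 40, Bo), (Jo, Echo, 2004, 1, 6, Uma), (Ola, Alpha, 2007, 20, 1, Lee), (Ola, Alpha, 2007, 20, 13, Hal), (Ola, Alpha, 2007, 20, 16, Tai), (Ola, Alpha, 2007, 20, 32, Cal), (Ola, Alpha, 2007, 20, 39, Fay), (Ola, Zephyr, 2021, 12, 1, Lee), (Ola, Zephyr, 2021, 12, 13, Hal), (Ola, Zephyr, 2021, 12, 16, Tai), (Ola, Zephyr, 2021, 12, 32, Cal), (Ola, Zephyr, 2021, 12, 39, Fay), (Sam, Omega, 1993, 33, 2, Jo)}
Selection mid <= 21: {(Jo, Delta, 2000, 37, 12, Jo), (Jo, Delta, 2000, 37, 6, Uma), (Jo, Echo, 2004, 1, 12, Jo), (Jo, Echo, 2004, 1, 6, Uma), (Ola, Alpha, 2007, 20, 1, Lee), (Ola, Alpha, 2007, 20, 13, Hal), (Ola, Alpha, 2007, 20, 16, Tai), (Ola, Zephyr, 2021, 12, 1, Lee), (Ola, Zephyr, 2021, 12, 13, Hal), (Ola, Zephyr, 2021, 12, 16, Tai), (Sam, Omega, 1993, 33, 2, Jo)}
Projecting to title, year, aname (6 duplicate(s) eliminated): {(Alpha, 2007, Ola), (Delta, 2000, Jo), (Echo, 2004, Jo), (Omega, 1993, Sam), (Zephyr, 2021, Ola)}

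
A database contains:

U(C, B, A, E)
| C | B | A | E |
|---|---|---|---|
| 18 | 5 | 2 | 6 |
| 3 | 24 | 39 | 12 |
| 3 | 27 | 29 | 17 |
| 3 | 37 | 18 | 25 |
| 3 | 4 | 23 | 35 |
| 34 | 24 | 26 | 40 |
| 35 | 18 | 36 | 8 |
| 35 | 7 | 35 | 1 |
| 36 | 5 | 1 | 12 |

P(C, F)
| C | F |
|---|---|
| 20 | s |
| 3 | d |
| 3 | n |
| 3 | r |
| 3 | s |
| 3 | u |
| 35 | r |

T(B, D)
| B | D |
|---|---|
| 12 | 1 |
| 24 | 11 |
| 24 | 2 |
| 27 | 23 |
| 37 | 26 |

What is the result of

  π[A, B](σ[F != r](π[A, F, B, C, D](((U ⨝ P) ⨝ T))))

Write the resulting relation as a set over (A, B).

{(18, 37), (29, 27), (39, 24)}

Joining U and P on C yields {(3, 24, 39, 12, d), (3, 24, 39, 12, n), (3, 24, 39, 12, r), (3, 24, 39, 12, s), (3, 24, 39, 12, u), (3, 27, 29, 17, d), (3, 27, 29, 17, n), (3, 27, 29, 17, r), (3, 27, 29, 17, s), (3, 27, 29, 17, u), (3, 37, 18, 25, d), (3, 37, 18, 25, n), (3, 37, 18, 25, r), (3, 37, 18, 25, s), (3, 37, 18, 25, u), (3, 4, 23, 35, d), (3, 4, 23, 35, n), (3, 4, 23, 35, r), (3, 4, 23, 35, s), (3, 4, 23, 35, u), (35, 18, 36, 8, r), (35, 7, 35, 1, r)}.
Joining (U ⨝ P) and T on B yields {(3, 24, 39, 12, d, 11), (3, 24, 39, 12, d, 2), (3, 24, 39, 12, n, 11), (3, 24, 39, 12, n, 2), (3, 24, 39, 12, r, 11), (3, 24, 39, 12, r, 2), (3, 24, 39, 12, s, 11), (3, 24, 39, 12, s, 2), (3, 24, 39, 12, u, 11), (3, 24, 39, 12, u, 2), (3, 27, 29, 17, d, 23), (3, 27, 29, 17, n, 23), (3, 27, 29, 17, r, 23), (3, 27, 29, 17, s, 23), (3, 27, 29, 17, u, 23), (3, 37, 18, 25, d, 26), (3, 37, 18, 25, n, 26), (3, 37, 18, 25, r, 26), (3, 37, 18, 25, s, 26), (3, 37, 18, 25, u, 26)}.
Keep only column(s) A, F, B, C, D: {(18, d, 37, 3, 26), (18, n, 37, 3, 26), (18, r, 37, 3, 26), (18, s, 37, 3, 26), (18, u, 37, 3, 26), (29, d, 27, 3, 23), (29, n, 27, 3, 23), (29, r, 27, 3, 23), (29, s, 27, 3, 23), (29, u, 27, 3, 23), (39, d, 24, 3, 11), (39, d, 24, 3, 2), (39, n, 24, 3, 11), (39, n, 24, 3, 2), (39, r, 24, 3, 11), (39, r, 24, 3, 2), (39, s, 24, 3, 11), (39, s, 24, 3, 2), (39, u, 24, 3, 11), (39, u, 24, 3, 2)}
Filtering on F != r leaves {(18, d, 37, 3, 26), (18, n, 37, 3, 26), (18, s, 37, 3, 26), (18, u, 37, 3, 26), (29, d, 27, 3, 23), (29, n, 27, 3, 23), (29, s, 27, 3, 23), (29, u, 27, 3, 23), (39, d, 24, 3, 11), (39, d, 24, 3, 2), (39, n, 24, 3, 11), (39, n, 24, 3, 2), (39, s, 24, 3, 11), (39, s, 24, 3, 2), (39, u, 24, 3, 11), (39, u, 24, 3, 2)}.
Keep only column(s) A, B (13 duplicate(s) eliminated): {(18, 37), (29, 27), (39, 24)}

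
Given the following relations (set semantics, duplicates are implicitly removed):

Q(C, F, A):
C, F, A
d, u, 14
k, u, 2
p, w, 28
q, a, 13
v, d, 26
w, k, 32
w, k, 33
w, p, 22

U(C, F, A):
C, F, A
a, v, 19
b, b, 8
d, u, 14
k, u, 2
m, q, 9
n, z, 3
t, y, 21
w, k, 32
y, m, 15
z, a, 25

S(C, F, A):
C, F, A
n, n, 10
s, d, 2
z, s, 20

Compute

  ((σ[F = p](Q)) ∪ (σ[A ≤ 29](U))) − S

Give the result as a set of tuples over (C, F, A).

{(a, v, 19), (b, b, 8), (d, u, 14), (k, u, 2), (m, q, 9), (n, z, 3), (t, y, 21), (w, p, 22), (y, m, 15), (z, a, 25)}

Filtering on F = p leaves {(w, p, 22)}.
Filtering on A ≤ 29 leaves {(a, v, 19), (b, b, 8), (d, u, 14), (k, u, 2), (m, q, 9), (n, z, 3), (t, y, 21), (y, m, 15), (z, a, 25)}.
Set union of the two operands is {(a, v, 19), (b, b, 8), (d, u, 14), (k, u, 2), (m, q, 9), (n, z, 3), (t, y, 21), (w, p, 22), (y, m, 15), (z, a, 25)}.
Set difference of the two operands is {(a, v, 19), (b, b, 8), (d, u, 14), (k, u, 2), (m, q, 9), (n, z, 3), (t, y, 21), (w, p, 22), (y, m, 15), (z, a, 25)}.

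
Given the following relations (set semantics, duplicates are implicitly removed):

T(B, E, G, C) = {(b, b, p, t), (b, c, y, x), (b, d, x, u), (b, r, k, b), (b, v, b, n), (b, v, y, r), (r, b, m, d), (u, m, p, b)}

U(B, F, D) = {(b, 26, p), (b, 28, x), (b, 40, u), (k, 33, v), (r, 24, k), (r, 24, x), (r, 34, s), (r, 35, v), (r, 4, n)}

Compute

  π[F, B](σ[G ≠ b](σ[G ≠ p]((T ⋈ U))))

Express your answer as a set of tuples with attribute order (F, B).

{(24, r), (26, b), (28, b), (34, r), (35, r), (4, r), (40, b)}

Joining T and U on B yields {(b, b, p, t, 26, p), (b, b, p, t, 28, x), (b, b, p, t, 40, u), (b, c, y, x, 26, p), (b, c, y, x, 28, x), (b, c, y, x, 40, u), (b, d, x, u, 26, p), (b, d, x, u, 28, x), (b, d, x, u, 40, u), (b, r, k, b, 26, p), (b, r, k, b, 28, x), (b, r, k, b, 40, u), (b, v, b, n, 26, p), (b, v, b, n, 28, x), (b, v, b, n, 40, u), (b, v, y, r, 26, p), (b, v, y, r, 28, x), (b, v, y, r, 40, u), (r, b, m, d, 24, k), (r, b, m, d, 24, x), (r, b, m, d, 34, s), (r, b, m, d, 35, v), (r, b, m, d, 4, n)}.
Filtering on G ≠ p leaves {(b, c, y, x, 26, p), (b, c, y, x, 28, x), (b, c, y, x, 40, u), (b, d, x, u, 26, p), (b, d, x, u, 28, x), (b, d, x, u, 40, u), (b, r, k, b, 26, p), (b, r, k, b, 28, x), (b, r, k, b, 40, u), (b, v, b, n, 26, p), (b, v, b, n, 28, x), (b, v, b, n, 40, u), (b, v, y, r, 26, p), (b, v, y, r, 28, x), (b, v, y, r, 40, u), (r, b, m, d, 24, k), (r, b, m, d, 24, x), (r, b, m, d, 34, s), (r, b, m, d, 35, v), (r, b, m, d, 4, n)}.
Filtering on G ≠ b leaves {(b, c, y, x, 26, p), (b, c, y, x, 28, x), (b, c, y, x, 40, u), (b, d, x, u, 26, p), (b, d, x, u, 28, x), (b, d, x, u, 40, u), (b, r, k, b, 26, p), (b, r, k, b, 28, x), (b, r, k, b, 40, u), (b, v, y, r, 26, p), (b, v, y, r, 28, x), (b, v, y, r, 40, u), (r, b, m, d, 24, k), (r, b, m, d, 24, x), (r, b, m, d, 34, s), (r, b, m, d, 35, v), (r, b, m, d, 4, n)}.
Projecting to F, B (10 duplicate(s) eliminated): {(24, r), (26, b), (28, b), (34, r), (35, r), (4, r), (40, b)}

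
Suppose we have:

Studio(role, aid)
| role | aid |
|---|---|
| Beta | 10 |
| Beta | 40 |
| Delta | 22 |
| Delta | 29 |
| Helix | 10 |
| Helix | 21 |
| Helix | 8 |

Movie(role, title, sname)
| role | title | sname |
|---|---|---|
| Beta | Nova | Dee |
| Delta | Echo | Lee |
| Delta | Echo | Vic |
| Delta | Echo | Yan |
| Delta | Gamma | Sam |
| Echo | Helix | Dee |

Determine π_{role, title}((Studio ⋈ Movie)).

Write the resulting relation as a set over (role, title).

{(Beta, Nova), (Delta, Echo), (Delta, Gamma)}

Joining Studio and Movie on role yields {(Beta, 10, Nova, Dee), (Beta, 40, Nova, Dee), (Delta, 22, Echo, Lee), (Delta, 22, Echo, Vic), (Delta, 22, Echo, Yan), (Delta, 22, Gamma, Sam), (Delta, 29, Echo, Lee), (Delta, 29, Echo, Vic), (Delta, 29, Echo, Yan), (Delta, 29, Gamma, Sam)}.
Projecting to role, title (7 duplicate(s) eliminated): {(Beta, Nova), (Delta, Echo), (Delta, Gamma)}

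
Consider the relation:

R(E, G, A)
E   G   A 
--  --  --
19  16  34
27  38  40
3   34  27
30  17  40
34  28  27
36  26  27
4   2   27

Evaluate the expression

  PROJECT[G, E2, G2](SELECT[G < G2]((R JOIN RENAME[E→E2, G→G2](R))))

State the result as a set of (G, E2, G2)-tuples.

{(17, 27, 38), (2, 3, 34), (2, 34, 28), (2, 36, 26), (26, 3, 34), (26, 34, 28), (28, 3, 34)}

ρ[E→E2, G→G2]: schema becomes (E2, G2, A); tuples unchanged.
Natural join on A: {(19, 16, 34, 19, 16), (27, 38, 40, 27, 38), (27, 38, 40, 30, 17), (3, 34, 27, 3, 34), (3, 34, 27, 34, 28), (3, 34, 27, 36, 26), (3, 34, 27, 4, 2), (30, 17, 40, 27, 38), (30, 17, 40, 30, 17), (34, 28, 27, 3, 34), (34, 28, 27, 34, 28), (34, 28, 27, 36, 26), (34, 28, 27, 4, 2), (36, 26, 27, 3, 34), (36, 26, 27, 34, 28), (36, 26, 27, 36, 26), (36, 26, 27, 4, 2), (4, 2, 27, 3, 34), (4, 2, 27, 34, 28), (4, 2, 27, 36, 26), (4, 2, 27, 4, 2)}
Selection G < G2: {(30, 17, 40, 27, 38), (34, 28, 27, 3, 34), (36, 26, 27, 3, 34), (36, 26, 27, 34, 28), (4, 2, 27, 3, 34), (4, 2, 27, 34, 28), (4, 2, 27, 36, 26)}
π_{G, E2, G2} gives {(17, 27, 38), (2, 3, 34), (2, 34, 28), (2, 36, 26), (26, 3, 34), (26, 34, 28), (28, 3, 34)}.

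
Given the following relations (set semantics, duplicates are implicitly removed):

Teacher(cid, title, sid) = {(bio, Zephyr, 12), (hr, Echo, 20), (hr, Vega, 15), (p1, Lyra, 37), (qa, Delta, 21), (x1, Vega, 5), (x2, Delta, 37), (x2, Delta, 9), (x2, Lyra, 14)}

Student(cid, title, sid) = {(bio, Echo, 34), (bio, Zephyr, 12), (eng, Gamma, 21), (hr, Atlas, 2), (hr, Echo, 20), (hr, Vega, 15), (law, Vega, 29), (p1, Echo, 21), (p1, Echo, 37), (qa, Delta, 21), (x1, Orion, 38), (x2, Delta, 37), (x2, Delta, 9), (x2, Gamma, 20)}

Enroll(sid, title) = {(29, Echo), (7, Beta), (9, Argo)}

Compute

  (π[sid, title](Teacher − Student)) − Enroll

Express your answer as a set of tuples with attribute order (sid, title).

{(14, Lyra), (37, Lyra), (5, Vega)}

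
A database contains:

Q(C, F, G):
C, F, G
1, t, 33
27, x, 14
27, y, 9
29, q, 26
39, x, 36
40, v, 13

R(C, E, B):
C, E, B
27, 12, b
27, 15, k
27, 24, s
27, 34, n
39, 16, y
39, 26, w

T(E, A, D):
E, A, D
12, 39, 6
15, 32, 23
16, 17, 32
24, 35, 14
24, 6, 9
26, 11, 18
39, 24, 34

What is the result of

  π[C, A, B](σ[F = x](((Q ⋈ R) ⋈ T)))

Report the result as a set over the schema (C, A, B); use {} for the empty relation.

{(27, 32, k), (27, 35, s), (27, 39, b), (27, 6, s), (39, 11, w), (39, 17, y)}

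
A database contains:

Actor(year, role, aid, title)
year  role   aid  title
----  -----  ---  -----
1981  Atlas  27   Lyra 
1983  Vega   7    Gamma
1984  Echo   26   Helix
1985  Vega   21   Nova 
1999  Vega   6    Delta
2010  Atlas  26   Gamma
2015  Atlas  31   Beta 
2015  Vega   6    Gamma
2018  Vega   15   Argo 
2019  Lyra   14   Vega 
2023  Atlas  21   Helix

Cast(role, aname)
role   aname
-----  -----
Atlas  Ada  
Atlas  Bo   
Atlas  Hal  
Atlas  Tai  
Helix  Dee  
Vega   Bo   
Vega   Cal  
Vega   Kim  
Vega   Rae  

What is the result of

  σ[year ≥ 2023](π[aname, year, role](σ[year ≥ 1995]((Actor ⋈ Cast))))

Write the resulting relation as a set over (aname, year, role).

{(Ada, 2023, Atlas), (Bo, 2023, Atlas), (Hal, 2023, Atlas), (Tai, 2023, Atlas)}

Natural join on role: {(1981, Atlas, 27, Lyra, Ada), (1981, Atlas, 27, Lyra, Bo), (1981, Atlas, 27, Lyra, Hal), (1981, Atlas, 27, Lyra, Tai), (1983, Vega, 7, Gamma, Bo), (1983, Vega, 7, Gamma, Cal), (1983, Vega, 7, Gamma, Kim), (1983, Vega, 7, Gamma, Rae), (1985, Vega, 21, Nova, Bo), (1985, Vega, 21, Nova, Cal), (1985, Vega, 21, Nova, Kim), (1985, Vega, 21, Nova, Rae), (1999, Vega, 6, Delta, Bo), (1999, Vega, 6, Delta, Cal), (1999, Vega, 6, Delta, Kim), (1999, Vega, 6, Delta, Rae), (2010, Atlas, 26, Gamma, Ada), (2010, Atlas, 26, Gamma, Bo), (2010, Atlas, 26, Gamma, Hal), (2010, Atlas, 26, Gamma, Tai), (2015, Atlas, 31, Beta, Ada), (2015, Atlas, 31, Beta, Bo), (2015, Atlas, 31, Beta, Hal), (2015, Atlas, 31, Beta, Tai), (2015, Vega, 6, Gamma, Bo), (2015, Vega, 6, Gamma, Cal), (2015, Vega, 6, Gamma, Kim), (2015, Vega, 6, Gamma, Rae), (2018, Vega, 15, Argo, Bo), (2018, Vega, 15, Argo, Cal), (2018, Vega, 15, Argo, Kim), (2018, Vega, 15, Argo, Rae), (2023, Atlas, 21, Helix, Ada), (2023, Atlas, 21, Helix, Bo), (2023, Atlas, 21, Helix, Hal), (2023, Atlas, 21, Helix, Tai)}
Apply σ_{year ≥ 1995}; surviving tuples: {(1999, Vega, 6, Delta, Bo), (1999, Vega, 6, Delta, Cal), (1999, Vega, 6, Delta, Kim), (1999, Vega, 6, Delta, Rae), (2010, Atlas, 26, Gamma, Ada), (2010, Atlas, 26, Gamma, Bo), (2010, Atlas, 26, Gamma, Hal), (2010, Atlas, 26, Gamma, Tai), (2015, Atlas, 31, Beta, Ada), (2015, Atlas, 31, Beta, Bo), (2015, Atlas, 31, Beta, Hal), (2015, Atlas, 31, Beta, Tai), (2015, Vega, 6, Gamma, Bo), (2015, Vega, 6, Gamma, Cal), (2015, Vega, 6, Gamma, Kim), (2015, Vega, 6, Gamma, Rae), (2018, Vega, 15, Argo, Bo), (2018, Vega, 15, Argo, Cal), (2018, Vega, 15, Argo, Kim), (2018, Vega, 15, Argo, Rae), (2023, Atlas, 21, Helix, Ada), (2023, Atlas, 21, Helix, Bo), (2023, Atlas, 21, Helix, Hal), (2023, Atlas, 21, Helix, Tai)}
Projecting to aname, year, role: {(Ada, 2010, Atlas), (Ada, 2015, Atlas), (Ada, 2023, Atlas), (Bo, 1999, Vega), (Bo, 2010, Atlas), (Bo, 2015, Atlas), (Bo, 2015, Vega), (Bo, 2018, Vega), (Bo, 2023, Atlas), (Cal, 1999, Vega), (Cal, 2015, Vega), (Cal, 2018, Vega), (Hal, 2010, Atlas), (Hal, 2015, Atlas), (Hal, 2023, Atlas), (Kim, 1999, Vega), (Kim, 2015, Vega), (Kim, 2018, Vega), (Rae, 1999, Vega), (Rae, 2015, Vega), (Rae, 2018, Vega), (Tai, 2010, Atlas), (Tai, 2015, Atlas), (Tai, 2023, Atlas)}
Apply σ_{year ≥ 2023}; surviving tuples: {(Ada, 2023, Atlas), (Bo, 2023, Atlas), (Hal, 2023, Atlas), (Tai, 2023, Atlas)}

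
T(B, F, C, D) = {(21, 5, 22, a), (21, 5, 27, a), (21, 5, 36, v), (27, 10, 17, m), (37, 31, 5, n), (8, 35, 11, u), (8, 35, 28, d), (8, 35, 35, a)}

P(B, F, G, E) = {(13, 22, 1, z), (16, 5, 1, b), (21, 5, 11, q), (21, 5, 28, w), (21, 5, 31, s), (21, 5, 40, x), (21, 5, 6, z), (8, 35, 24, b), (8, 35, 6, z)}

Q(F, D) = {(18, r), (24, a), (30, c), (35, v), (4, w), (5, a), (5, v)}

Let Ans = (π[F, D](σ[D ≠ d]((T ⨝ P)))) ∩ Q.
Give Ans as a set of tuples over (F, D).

{(5, a), (5, v)}

T ⋈ P (natural join on B, F): {(21, 5, 22, a, 11, q), (21, 5, 22, a, 28, w), (21, 5, 22, a, 31, s), (21, 5, 22, a, 40, x), (21, 5, 22, a, 6, z), (21, 5, 27, a, 11, q), (21, 5, 27, a, 28, w), (21, 5, 27, a, 31, s), (21, 5, 27, a, 40, x), (21, 5, 27, a, 6, z), (21, 5, 36, v, 11, q), (21, 5, 36, v, 28, w), (21, 5, 36, v, 31, s), (21, 5, 36, v, 40, x), (21, 5, 36, v, 6, z), (8, 35, 11, u, 24, b), (8, 35, 11, u, 6, z), (8, 35, 28, d, 24, b), (8, 35, 28, d, 6, z), (8, 35, 35, a, 24, b), (8, 35, 35, a, 6, z)}
Filtering on D ≠ d leaves {(21, 5, 22, a, 11, q), (21, 5, 22, a, 28, w), (21, 5, 22, a, 31, s), (21, 5, 22, a, 40, x), (21, 5, 22, a, 6, z), (21, 5, 27, a, 11, q), (21, 5, 27, a, 28, w), (21, 5, 27, a, 31, s), (21, 5, 27, a, 40, x), (21, 5, 27, a, 6, z), (21, 5, 36, v, 11, q), (21, 5, 36, v, 28, w), (21, 5, 36, v, 31, s), (21, 5, 36, v, 40, x), (21, 5, 36, v, 6, z), (8, 35, 11, u, 24, b), (8, 35, 11, u, 6, z), (8, 35, 35, a, 24, b), (8, 35, 35, a, 6, z)}.
π_{F, D} gives {(35, a), (35, u), (5, a), (5, v)} (15 duplicate(s) eliminated).
Taking the intersection: {(5, a), (5, v)}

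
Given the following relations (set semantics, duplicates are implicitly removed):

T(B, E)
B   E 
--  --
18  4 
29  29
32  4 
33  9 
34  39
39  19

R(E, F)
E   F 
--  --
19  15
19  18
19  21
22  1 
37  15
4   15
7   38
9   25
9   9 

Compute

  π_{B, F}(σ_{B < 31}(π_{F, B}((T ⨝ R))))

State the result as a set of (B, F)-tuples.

{(18, 15)}

Joining T and R on E yields {(18, 4, 15), (32, 4, 15), (33, 9, 25), (33, 9, 9), (39, 19, 15), (39, 19, 18), (39, 19, 21)}.
Projecting to F, B: {(15, 18), (15, 32), (15, 39), (18, 39), (21, 39), (25, 33), (9, 33)}
σ[B < 31]: keep tuples satisfying B < 31 → {(15, 18)}
Projecting to B, F: {(18, 15)}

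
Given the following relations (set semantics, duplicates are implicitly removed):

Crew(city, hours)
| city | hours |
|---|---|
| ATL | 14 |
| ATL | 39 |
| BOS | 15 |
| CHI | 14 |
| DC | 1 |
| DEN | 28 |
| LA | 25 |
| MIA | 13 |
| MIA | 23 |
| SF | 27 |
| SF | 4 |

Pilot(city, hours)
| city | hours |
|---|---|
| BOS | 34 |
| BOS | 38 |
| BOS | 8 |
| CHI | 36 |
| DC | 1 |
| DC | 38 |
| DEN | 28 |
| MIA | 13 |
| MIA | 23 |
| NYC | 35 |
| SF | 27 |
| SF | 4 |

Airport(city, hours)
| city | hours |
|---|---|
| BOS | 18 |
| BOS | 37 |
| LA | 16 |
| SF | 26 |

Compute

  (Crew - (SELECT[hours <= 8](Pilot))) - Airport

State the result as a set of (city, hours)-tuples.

{(ATL, 14), (ATL, 39), (BOS, 15), (CHI, 14), (DEN, 28), (LA, 25), (MIA, 13), (MIA, 23), (SF, 27)}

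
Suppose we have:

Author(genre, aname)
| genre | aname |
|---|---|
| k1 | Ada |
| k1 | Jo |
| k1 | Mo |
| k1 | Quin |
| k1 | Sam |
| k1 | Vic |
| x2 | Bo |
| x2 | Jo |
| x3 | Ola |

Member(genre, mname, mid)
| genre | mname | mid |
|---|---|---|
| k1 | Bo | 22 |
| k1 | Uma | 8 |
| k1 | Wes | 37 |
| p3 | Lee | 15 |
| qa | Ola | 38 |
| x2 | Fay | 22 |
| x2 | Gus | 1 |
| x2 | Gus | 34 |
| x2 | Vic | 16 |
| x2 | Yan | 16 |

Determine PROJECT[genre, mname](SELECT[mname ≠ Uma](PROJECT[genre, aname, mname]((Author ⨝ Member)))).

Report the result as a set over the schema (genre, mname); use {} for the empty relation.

Author ⋈ Member (natural join on genre): {(k1, Ada, Bo, 22), (k1, Ada, Uma, 8), (k1, Ada, Wes, 37), (k1, Jo, Bo, 22), (k1, Jo, Uma, 8), (k1, Jo, Wes, 37), (k1, Mo, Bo, 22), (k1, Mo, Uma, 8), (k1, Mo, Wes, 37), (k1, Quin, Bo, 22), (k1, Quin, Uma, 8), (k1, Quin, Wes, 37), (k1, Sam, Bo, 22), (k1, Sam, Uma, 8), (k1, Sam, Wes, 37), (k1, Vic, Bo, 22), (k1, Vic, Uma, 8), (k1, Vic, Wes, 37), (x2, Bo, Fay, 22), (x2, Bo, Gus, 1), (x2, Bo, Gus, 34), (x2, Bo, Vic, 16), (x2, Bo, Yan, 16), (x2, Jo, Fay, 22), (x2, Jo, Gus, 1), (x2, Jo, Gus, 34), (x2, Jo, Vic, 16), (x2, Jo, Yan, 16)}
Projecting to genre, aname, mname (2 duplicate(s) eliminated): {(k1, Ada, Bo), (k1, Ada, Uma), (k1, Ada, Wes), (k1, Jo, Bo), (k1, Jo, Uma), (k1, Jo, Wes), (k1, Mo, Bo), (k1, Mo, Uma), (k1, Mo, Wes), (k1, Quin, Bo), (k1, Quin, Uma), (k1, Quin, Wes), (k1, Sam, Bo), (k1, Sam, Uma), (k1, Sam, Wes), (k1, Vic, Bo), (k1, Vic, Uma), (k1, Vic, Wes), (x2, Bo, Fay), (x2, Bo, Gus), (x2, Bo, Vic), (x2, Bo, Yan), (x2, Jo, Fay), (x2, Jo, Gus), (x2, Jo, Vic), (x2, Jo, Yan)}
Selection mname ≠ Uma: {(k1, Ada, Bo), (k1, Ada, Wes), (k1, Jo, Bo), (k1, Jo, Wes), (k1, Mo, Bo), (k1, Mo, Wes), (k1, Quin, Bo), (k1, Quin, Wes), (k1, Sam, Bo), (k1, Sam, Wes), (k1, Vic, Bo), (k1, Vic, Wes), (x2, Bo, Fay), (x2, Bo, Gus), (x2, Bo, Vic), (x2, Bo, Yan), (x2, Jo, Fay), (x2, Jo, Gus), (x2, Jo, Vic), (x2, Jo, Yan)}
Projecting to genre, mname (14 duplicate(s) eliminated): {(k1, Bo), (k1, Wes), (x2, Fay), (x2, Gus), (x2, Vic), (x2, Yan)}

{(k1, Bo), (k1, Wes), (x2, Fay), (x2, Gus), (x2, Vic), (x2, Yan)}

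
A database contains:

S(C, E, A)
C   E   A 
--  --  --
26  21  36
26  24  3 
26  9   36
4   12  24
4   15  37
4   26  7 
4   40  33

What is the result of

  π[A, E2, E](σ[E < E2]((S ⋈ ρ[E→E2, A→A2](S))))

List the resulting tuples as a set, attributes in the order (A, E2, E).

{(24, 15, 12), (24, 26, 12), (24, 40, 12), (36, 21, 9), (36, 24, 21), (36, 24, 9), (37, 26, 15), (37, 40, 15), (7, 40, 26)}

ρ[E→E2, A→A2]: schema becomes (C, E2, A2); tuples unchanged.
S ⋈ ρ[E→E2, A→A2](S) (natural join on C): {(26, 21, 36, 21, 36), (26, 21, 36, 24, 3), (26, 21, 36, 9, 36), (26, 24, 3, 21, 36), (26, 24, 3, 24, 3), (26, 24, 3, 9, 36), (26, 9, 36, 21, 36), (26, 9, 36, 24, 3), (26, 9, 36, 9, 36), (4, 12, 24, 12, 24), (4, 12, 24, 15, 37), (4, 12, 24, 26, 7), (4, 12, 24, 40, 33), (4, 15, 37, 12, 24), (4, 15, 37, 15, 37), (4, 15, 37, 26, 7), (4, 15, 37, 40, 33), (4, 26, 7, 12, 24), (4, 26, 7, 15, 37), (4, 26, 7, 26, 7), (4, 26, 7, 40, 33), (4, 40, 33, 12, 24), (4, 40, 33, 15, 37), (4, 40, 33, 26, 7), (4, 40, 33, 40, 33)}
σ[E < E2]: keep tuples satisfying E < E2 → {(26, 21, 36, 24, 3), (26, 9, 36, 21, 36), (26, 9, 36, 24, 3), (4, 12, 24, 15, 37), (4, 12, 24, 26, 7), (4, 12, 24, 40, 33), (4, 15, 37, 26, 7), (4, 15, 37, 40, 33), (4, 26, 7, 40, 33)}
π_{A, E2, E} gives {(24, 15, 12), (24, 26, 12), (24, 40, 12), (36, 21, 9), (36, 24, 21), (36, 24, 9), (37, 26, 15), (37, 40, 15), (7, 40, 26)}.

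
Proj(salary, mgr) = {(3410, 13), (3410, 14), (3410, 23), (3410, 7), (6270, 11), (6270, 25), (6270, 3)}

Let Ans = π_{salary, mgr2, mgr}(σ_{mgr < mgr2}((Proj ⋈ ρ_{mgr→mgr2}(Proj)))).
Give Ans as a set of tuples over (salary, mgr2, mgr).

{(3410, 13, 7), (3410, 14, 13), (3410, 14, 7), (3410, 23, 13), (3410, 23, 14), (3410, 23, 7), (6270, 11, 3), (6270, 25, 11), (6270, 25, 3)}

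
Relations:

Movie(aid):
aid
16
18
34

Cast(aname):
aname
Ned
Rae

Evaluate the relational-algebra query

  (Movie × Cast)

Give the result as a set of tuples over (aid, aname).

{(16, Ned), (16, Rae), (18, Ned), (18, Rae), (34, Ned), (34, Rae)}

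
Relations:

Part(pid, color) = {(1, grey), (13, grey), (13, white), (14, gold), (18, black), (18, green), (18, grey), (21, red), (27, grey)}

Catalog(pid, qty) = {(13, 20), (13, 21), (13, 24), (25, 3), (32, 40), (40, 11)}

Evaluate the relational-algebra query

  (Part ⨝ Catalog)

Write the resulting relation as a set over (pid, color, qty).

{(13, grey, 20), (13, grey, 21), (13, grey, 24), (13, white, 20), (13, white, 21), (13, white, 24)}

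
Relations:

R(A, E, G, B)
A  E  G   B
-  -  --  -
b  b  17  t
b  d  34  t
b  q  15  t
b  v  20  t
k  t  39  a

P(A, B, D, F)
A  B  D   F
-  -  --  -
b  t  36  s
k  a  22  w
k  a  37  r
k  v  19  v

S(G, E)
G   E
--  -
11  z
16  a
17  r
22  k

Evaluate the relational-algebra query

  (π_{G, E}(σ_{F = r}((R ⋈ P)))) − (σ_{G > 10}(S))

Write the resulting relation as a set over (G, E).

Joining R and P on A, B yields {(b, b, 17, t, 36, s), (b, d, 34, t, 36, s), (b, q, 15, t, 36, s), (b, v, 20, t, 36, s), (k, t, 39, a, 22, w), (k, t, 39, a, 37, r)}.
σ[F = r]: keep tuples satisfying F = r → {(k, t, 39, a, 37, r)}
Keep only column(s) G, E: {(39, t)}
σ[G > 10]: keep tuples satisfying G > 10 → {(11, z), (16, a), (17, r), (22, k)}
Taking the difference: {(39, t)}

{(39, t)}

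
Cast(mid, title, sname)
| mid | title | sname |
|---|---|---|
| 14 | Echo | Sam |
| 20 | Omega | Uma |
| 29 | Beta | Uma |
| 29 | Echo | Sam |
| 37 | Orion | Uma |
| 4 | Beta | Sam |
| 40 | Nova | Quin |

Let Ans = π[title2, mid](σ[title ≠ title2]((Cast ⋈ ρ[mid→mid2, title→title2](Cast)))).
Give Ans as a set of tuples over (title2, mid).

ρ[mid→mid2, title→title2]: schema becomes (mid2, title2, sname); tuples unchanged.
Cast ⋈ ρ[mid→mid2, title→title2](Cast) (natural join on sname): {(14, Echo, Sam, 14, Echo), (14, Echo, Sam, 29, Echo), (14, Echo, Sam, 4, Beta), (20, Omega, Uma, 20, Omega), (20, Omega, Uma, 29, Beta), (20, Omega, Uma, 37, Orion), (29, Beta, Uma, 20, Omega), (29, Beta, Uma, 29, Beta), (29, Beta, Uma, 37, Orion), (29, Echo, Sam, 14, Echo), (29, Echo, Sam, 29, Echo), (29, Echo, Sam, 4, Beta), (37, Orion, Uma, 20, Omega), (37, Orion, Uma, 29, Beta), (37, Orion, Uma, 37, Orion), (4, Beta, Sam, 14, Echo), (4, Beta, Sam, 29, Echo), (4, Beta, Sam, 4, Beta), (40, Nova, Quin, 40, Nova)}
σ[title ≠ title2]: keep tuples satisfying title ≠ title2 → {(14, Echo, Sam, 4, Beta), (20, Omega, Uma, 29, Beta), (20, Omega, Uma, 37, Orion), (29, Beta, Uma, 20, Omega), (29, Beta, Uma, 37, Orion), (29, Echo, Sam, 4, Beta), (37, Orion, Uma, 20, Omega), (37, Orion, Uma, 29, Beta), (4, Beta, Sam, 14, Echo), (4, Beta, Sam, 29, Echo)}
π_{title2, mid} gives {(Beta, 14), (Beta, 20), (Beta, 29), (Beta, 37), (Echo, 4), (Omega, 29), (Omega, 37), (Orion, 20), (Orion, 29)} (1 duplicate(s) eliminated).

{(Beta, 14), (Beta, 20), (Beta, 29), (Beta, 37), (Echo, 4), (Omega, 29), (Omega, 37), (Orion, 20), (Orion, 29)}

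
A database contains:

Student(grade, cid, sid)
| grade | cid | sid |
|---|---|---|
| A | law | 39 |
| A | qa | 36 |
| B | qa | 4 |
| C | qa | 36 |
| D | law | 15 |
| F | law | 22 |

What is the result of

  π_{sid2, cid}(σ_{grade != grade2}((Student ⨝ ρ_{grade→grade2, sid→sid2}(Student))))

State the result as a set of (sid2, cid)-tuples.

{(15, law), (22, law), (36, qa), (39, law), (4, qa)}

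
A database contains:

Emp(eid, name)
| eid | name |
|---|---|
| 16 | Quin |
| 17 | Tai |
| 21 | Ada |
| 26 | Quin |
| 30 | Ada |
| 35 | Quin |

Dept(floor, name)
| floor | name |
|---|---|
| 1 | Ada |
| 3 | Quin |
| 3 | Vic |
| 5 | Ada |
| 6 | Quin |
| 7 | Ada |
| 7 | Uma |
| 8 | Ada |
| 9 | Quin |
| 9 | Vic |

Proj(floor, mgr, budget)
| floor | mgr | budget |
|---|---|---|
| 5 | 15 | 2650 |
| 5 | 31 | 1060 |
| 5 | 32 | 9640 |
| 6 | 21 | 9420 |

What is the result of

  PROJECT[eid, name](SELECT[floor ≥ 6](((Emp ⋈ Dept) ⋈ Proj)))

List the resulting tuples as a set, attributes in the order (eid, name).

Joining Emp and Dept on name yields {(16, Quin, 3), (16, Quin, 6), (16, Quin, 9), (21, Ada, 1), (21, Ada, 5), (21, Ada, 7), (21, Ada, 8), (26, Quin, 3), (26, Quin, 6), (26, Quin, 9), (30, Ada, 1), (30, Ada, 5), (30, Ada, 7), (30, Ada, 8), (35, Quin, 3), (35, Quin, 6), (35, Quin, 9)}.
Joining (Emp ⋈ Dept) and Proj on floor yields {(16, Quin, 6, 21, 9420), (21, Ada, 5, 15, 2650), (21, Ada, 5, 31, 1060), (21, Ada, 5, 32, 9640), (26, Quin, 6, 21, 9420), (30, Ada, 5, 15, 2650), (30, Ada, 5, 31, 1060), (30, Ada, 5, 32, 9640), (35, Quin, 6, 21, 9420)}.
Apply σ_{floor ≥ 6}; surviving tuples: {(16, Quin, 6, 21, 9420), (26, Quin, 6, 21, 9420), (35, Quin, 6, 21, 9420)}
Keep only column(s) eid, name: {(16, Quin), (26, Quin), (35, Quin)}

{(16, Quin), (26, Quin), (35, Quin)}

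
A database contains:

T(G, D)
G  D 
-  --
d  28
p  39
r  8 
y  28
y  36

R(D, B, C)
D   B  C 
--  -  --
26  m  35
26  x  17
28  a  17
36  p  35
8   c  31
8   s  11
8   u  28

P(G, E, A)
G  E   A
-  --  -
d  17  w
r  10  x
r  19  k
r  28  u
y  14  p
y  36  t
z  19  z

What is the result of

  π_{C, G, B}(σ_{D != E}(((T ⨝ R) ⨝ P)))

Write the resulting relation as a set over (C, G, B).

Joining T and R on D yields {(d, 28, a, 17), (r, 8, c, 31), (r, 8, s, 11), (r, 8, u, 28), (y, 28, a, 17), (y, 36, p, 35)}.
Joining (T ⨝ R) and P on G yields {(d, 28, a, 17, 17, w), (r, 8, c, 31, 10, x), (r, 8, c, 31, 19, k), (r, 8, c, 31, 28, u), (r, 8, s, 11, 10, x), (r, 8, s, 11, 19, k), (r, 8, s, 11, 28, u), (r, 8, u, 28, 10, x), (r, 8, u, 28, 19, k), (r, 8, u, 28, 28, u), (y, 28, a, 17, 14, p), (y, 28, a, 17, 36, t), (y, 36, p, 35, 14, p), (y, 36, p, 35, 36, t)}.
σ[D != E]: keep tuples satisfying D != E → {(d, 28, a, 17, 17, w), (r, 8, c, 31, 10, x), (r, 8, c, 31, 19, k), (r, 8, c, 31, 28, u), (r, 8, s, 11, 10, x), (r, 8, s, 11, 19, k), (r, 8, s, 11, 28, u), (r, 8, u, 28, 10, x), (r, 8, u, 28, 19, k), (r, 8, u, 28, 28, u), (y, 28, a, 17, 14, p), (y, 28, a, 17, 36, t), (y, 36, p, 35, 14, p)}
Projecting to C, G, B (7 duplicate(s) eliminated): {(11, r, s), (17, d, a), (17, y, a), (28, r, u), (31, r, c), (35, y, p)}

{(11, r, s), (17, d, a), (17, y, a), (28, r, u), (31, r, c), (35, y, p)}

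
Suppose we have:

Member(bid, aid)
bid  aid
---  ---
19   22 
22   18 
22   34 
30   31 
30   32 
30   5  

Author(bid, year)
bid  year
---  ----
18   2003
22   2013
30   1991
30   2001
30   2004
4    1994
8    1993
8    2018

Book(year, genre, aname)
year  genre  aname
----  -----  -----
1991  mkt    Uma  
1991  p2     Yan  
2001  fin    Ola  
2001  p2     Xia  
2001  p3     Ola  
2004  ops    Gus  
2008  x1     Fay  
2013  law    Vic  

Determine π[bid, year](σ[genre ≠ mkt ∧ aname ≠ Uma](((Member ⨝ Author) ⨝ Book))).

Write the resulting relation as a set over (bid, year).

Joining Member and Author on bid yields {(22, 18, 2013), (22, 34, 2013), (30, 31, 1991), (30, 31, 2001), (30, 31, 2004), (30, 32, 1991), (30, 32, 2001), (30, 32, 2004), (30, 5, 1991), (30, 5, 2001), (30, 5, 2004)}.
Joining (Member ⨝ Author) and Book on year yields {(22, 18, 2013, law, Vic), (22, 34, 2013, law, Vic), (30, 31, 1991, mkt, Uma), (30, 31, 1991, p2, Yan), (30, 31, 2001, fin, Ola), (30, 31, 2001, p2, Xia), (30, 31, 2001, p3, Ola), (30, 31, 2004, ops, Gus), (30, 32, 1991, mkt, Uma), (30, 32, 1991, p2, Yan), (30, 32, 2001, fin, Ola), (30, 32, 2001, p2, Xia), (30, 32, 2001, p3, Ola), (30, 32, 2004, ops, Gus), (30, 5, 1991, mkt, Uma), (30, 5, 1991, p2, Yan), (30, 5, 2001, fin, Ola), (30, 5, 2001, p2, Xia), (30, 5, 2001, p3, Ola), (30, 5, 2004, ops, Gus)}.
Filtering on genre ≠ mkt ∧ aname ≠ Uma leaves {(22, 18, 2013, law, Vic), (22, 34, 2013, law, Vic), (30, 31, 1991, p2, Yan), (30, 31, 2001, fin, Ola), (30, 31, 2001, p2, Xia), (30, 31, 2001, p3, Ola), (30, 31, 2004, ops, Gus), (30, 32, 1991, p2, Yan), (30, 32, 2001, fin, Ola), (30, 32, 2001, p2, Xia), (30, 32, 2001, p3, Ola), (30, 32, 2004, ops, Gus), (30, 5, 1991, p2, Yan), (30, 5, 2001, fin, Ola), (30, 5, 2001, p2, Xia), (30, 5, 2001, p3, Ola), (30, 5, 2004, ops, Gus)}.
Projecting to bid, year (13 duplicate(s) eliminated): {(22, 2013), (30, 1991), (30, 2001), (30, 2004)}

{(22, 2013), (30, 1991), (30, 2001), (30, 2004)}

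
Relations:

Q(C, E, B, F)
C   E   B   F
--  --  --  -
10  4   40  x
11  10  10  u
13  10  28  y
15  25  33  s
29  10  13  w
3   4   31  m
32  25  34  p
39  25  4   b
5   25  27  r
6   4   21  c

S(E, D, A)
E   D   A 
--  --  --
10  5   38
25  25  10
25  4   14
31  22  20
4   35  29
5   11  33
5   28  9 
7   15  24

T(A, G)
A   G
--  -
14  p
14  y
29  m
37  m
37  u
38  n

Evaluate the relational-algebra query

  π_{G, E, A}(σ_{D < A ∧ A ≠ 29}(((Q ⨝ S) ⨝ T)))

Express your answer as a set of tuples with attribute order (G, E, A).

{(n, 10, 38), (p, 25, 14), (y, 25, 14)}

Natural join on E: {(10, 4, 40, x, 35, 29), (11, 10, 10, u, 5, 38), (13, 10, 28, y, 5, 38), (15, 25, 33, s, 25, 10), (15, 25, 33, s, 4, 14), (29, 10, 13, w, 5, 38), (3, 4, 31, m, 35, 29), (32, 25, 34, p, 25, 10), (32, 25, 34, p, 4, 14), (39, 25, 4, b, 25, 10), (39, 25, 4, b, 4, 14), (5, 25, 27, r, 25, 10), (5, 25, 27, r, 4, 14), (6, 4, 21, c, 35, 29)}
Natural join on A: {(10, 4, 40, x, 35, 29, m), (11, 10, 10, u, 5, 38, n), (13, 10, 28, y, 5, 38, n), (15, 25, 33, s, 4, 14, p), (15, 25, 33, s, 4, 14, y), (29, 10, 13, w, 5, 38, n), (3, 4, 31, m, 35, 29, m), (32, 25, 34, p, 4, 14, p), (32, 25, 34, p, 4, 14, y), (39, 25, 4, b, 4, 14, p), (39, 25, 4, b, 4, 14, y), (5, 25, 27, r, 4, 14, p), (5, 25, 27, r, 4, 14, y), (6, 4, 21, c, 35, 29, m)}
Filtering on D < A ∧ A ≠ 29 leaves {(11, 10, 10, u, 5, 38, n), (13, 10, 28, y, 5, 38, n), (15, 25, 33, s, 4, 14, p), (15, 25, 33, s, 4, 14, y), (29, 10, 13, w, 5, 38, n), (32, 25, 34, p, 4, 14, p), (32, 25, 34, p, 4, 14, y), (39, 25, 4, b, 4, 14, p), (39, 25, 4, b, 4, 14, y), (5, 25, 27, r, 4, 14, p), (5, 25, 27, r, 4, 14, y)}.
Keep only column(s) G, E, A (8 duplicate(s) eliminated): {(n, 10, 38), (p, 25, 14), (y, 25, 14)}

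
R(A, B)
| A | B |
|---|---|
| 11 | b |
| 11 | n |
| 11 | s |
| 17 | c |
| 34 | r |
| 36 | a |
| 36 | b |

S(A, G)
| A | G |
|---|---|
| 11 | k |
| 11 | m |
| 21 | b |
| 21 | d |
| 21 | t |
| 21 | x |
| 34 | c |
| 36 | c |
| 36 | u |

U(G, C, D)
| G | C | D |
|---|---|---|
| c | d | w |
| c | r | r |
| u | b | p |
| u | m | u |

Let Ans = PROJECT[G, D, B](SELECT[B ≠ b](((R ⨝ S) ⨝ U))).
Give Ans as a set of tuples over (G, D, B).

Joining R and S on A yields {(11, b, k), (11, b, m), (11, n, k), (11, n, m), (11, s, k), (11, s, m), (34, r, c), (36, a, c), (36, a, u), (36, b, c), (36, b, u)}.
Joining (R ⨝ S) and U on G yields {(34, r, c, d, w), (34, r, c, r, r), (36, a, c, d, w), (36, a, c, r, r), (36, a, u, b, p), (36, a, u, m, u), (36, b, c, d, w), (36, b, c, r, r), (36, b, u, b, p), (36, b, u, m, u)}.
Filtering on B ≠ b leaves {(34, r, c, d, w), (34, r, c, r, r), (36, a, c, d, w), (36, a, c, r, r), (36, a, u, b, p), (36, a, u, m, u)}.
Projecting to G, D, B: {(c, r, a), (c, r, r), (c, w, a), (c, w, r), (u, p, a), (u, u, a)}

{(c, r, a), (c, r, r), (c, w, a), (c, w, r), (u, p, a), (u, u, a)}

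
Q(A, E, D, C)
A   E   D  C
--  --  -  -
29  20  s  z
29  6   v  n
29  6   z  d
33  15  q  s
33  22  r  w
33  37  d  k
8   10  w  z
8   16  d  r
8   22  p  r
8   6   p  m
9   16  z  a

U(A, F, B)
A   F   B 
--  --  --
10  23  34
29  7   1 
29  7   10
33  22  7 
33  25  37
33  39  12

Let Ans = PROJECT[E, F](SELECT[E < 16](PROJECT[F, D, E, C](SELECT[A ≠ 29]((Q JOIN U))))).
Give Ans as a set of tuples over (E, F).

Joining Q and U on A yields {(29, 20, s, z, 7, 1), (29, 20, s, z, 7, 10), (29, 6, v, n, 7, 1), (29, 6, v, n, 7, 10), (29, 6, z, d, 7, 1), (29, 6, z, d, 7, 10), (33, 15, q, s, 22, 7), (33, 15, q, s, 25, 37), (33, 15, q, s, 39, 12), (33, 22, r, w, 22, 7), (33, 22, r, w, 25, 37), (33, 22, r, w, 39, 12), (33, 37, d, k, 22, 7), (33, 37, d, k, 25, 37), (33, 37, d, k, 39, 12)}.
Apply σ_{A ≠ 29}; surviving tuples: {(33, 15, q, s, 22, 7), (33, 15, q, s, 25, 37), (33, 15, q, s, 39, 12), (33, 22, r, w, 22, 7), (33, 22, r, w, 25, 37), (33, 22, r, w, 39, 12), (33, 37, d, k, 22, 7), (33, 37, d, k, 25, 37), (33, 37, d, k, 39, 12)}
Keep only column(s) F, D, E, C: {(22, d, 37, k), (22, q, 15, s), (22, r, 22, w), (25, d, 37, k), (25, q, 15, s), (25, r, 22, w), (39, d, 37, k), (39, q, 15, s), (39, r, 22, w)}
Apply σ_{E < 16}; surviving tuples: {(22, q, 15, s), (25, q, 15, s), (39, q, 15, s)}
Keep only column(s) E, F: {(15, 22), (15, 25), (15, 39)}

{(15, 22), (15, 25), (15, 39)}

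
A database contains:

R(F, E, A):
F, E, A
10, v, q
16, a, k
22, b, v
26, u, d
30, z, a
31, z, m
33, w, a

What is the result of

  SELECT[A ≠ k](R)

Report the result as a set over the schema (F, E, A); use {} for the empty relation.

{(10, v, q), (22, b, v), (26, u, d), (30, z, a), (31, z, m), (33, w, a)}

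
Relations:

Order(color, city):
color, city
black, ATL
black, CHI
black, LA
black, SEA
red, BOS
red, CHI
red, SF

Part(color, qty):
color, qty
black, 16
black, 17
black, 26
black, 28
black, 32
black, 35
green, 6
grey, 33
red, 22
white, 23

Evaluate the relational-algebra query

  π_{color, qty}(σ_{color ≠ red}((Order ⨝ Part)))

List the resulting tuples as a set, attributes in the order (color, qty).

Order ⋈ Part (natural join on color): {(black, ATL, 16), (black, ATL, 17), (black, ATL, 26), (black, ATL, 28), (black, ATL, 32), (black, ATL, 35), (black, CHI, 16), (black, CHI, 17), (black, CHI, 26), (black, CHI, 28), (black, CHI, 32), (black, CHI, 35), (black, LA, 16), (black, LA, 17), (black, LA, 26), (black, LA, 28), (black, LA, 32), (black, LA, 35), (black, SEA, 16), (black, SEA, 17), (black, SEA, 26), (black, SEA, 28), (black, SEA, 32), (black, SEA, 35), (red, BOS, 22), (red, CHI, 22), (red, SF, 22)}
Filtering on color ≠ red leaves {(black, ATL, 16), (black, ATL, 17), (black, ATL, 26), (black, ATL, 28), (black, ATL, 32), (black, ATL, 35), (black, CHI, 16), (black, CHI, 17), (black, CHI, 26), (black, CHI, 28), (black, CHI, 32), (black, CHI, 35), (black, LA, 16), (black, LA, 17), (black, LA, 26), (black, LA, 28), (black, LA, 32), (black, LA, 35), (black, SEA, 16), (black, SEA, 17), (black, SEA, 26), (black, SEA, 28), (black, SEA, 32), (black, SEA, 35)}.
Keep only column(s) color, qty (18 duplicate(s) eliminated): {(black, 16), (black, 17), (black, 26), (black, 28), (black, 32), (black, 35)}

{(black, 16), (black, 17), (black, 26), (black, 28), (black, 32), (black, 35)}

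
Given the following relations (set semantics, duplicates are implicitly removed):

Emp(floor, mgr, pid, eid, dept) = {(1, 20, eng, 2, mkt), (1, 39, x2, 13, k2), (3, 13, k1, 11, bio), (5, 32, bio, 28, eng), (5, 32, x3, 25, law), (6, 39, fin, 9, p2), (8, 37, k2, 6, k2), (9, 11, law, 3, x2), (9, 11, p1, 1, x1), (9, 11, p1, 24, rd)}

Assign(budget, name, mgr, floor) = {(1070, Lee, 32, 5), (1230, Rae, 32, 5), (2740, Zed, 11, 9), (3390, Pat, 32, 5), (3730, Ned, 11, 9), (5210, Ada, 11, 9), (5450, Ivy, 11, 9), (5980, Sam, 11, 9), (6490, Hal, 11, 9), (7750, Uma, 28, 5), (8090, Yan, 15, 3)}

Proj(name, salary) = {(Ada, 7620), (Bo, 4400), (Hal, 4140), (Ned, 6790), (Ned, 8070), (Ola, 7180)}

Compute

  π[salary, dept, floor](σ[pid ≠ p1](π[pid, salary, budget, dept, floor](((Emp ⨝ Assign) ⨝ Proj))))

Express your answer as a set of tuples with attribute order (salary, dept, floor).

Natural join on floor, mgr: {(5, 32, bio, 28, eng, 1070, Lee), (5, 32, bio, 28, eng, 1230, Rae), (5, 32, bio, 28, eng, 3390, Pat), (5, 32, x3, 25, law, 1070, Lee), (5, 32, x3, 25, law, 1230, Rae), (5, 32, x3, 25, law, 3390, Pat), (9, 11, law, 3, x2, 2740, Zed), (9, 11, law, 3, x2, 3730, Ned), (9, 11, law, 3, x2, 5210, Ada), (9, 11, law, 3, x2, 5450, Ivy), (9, 11, law, 3, x2, 5980, Sam), (9, 11, law, 3, x2, 6490, Hal), (9, 11, p1, 1, x1, 2740, Zed), (9, 11, p1, 1, x1, 3730, Ned), (9, 11, p1, 1, x1, 5210, Ada), (9, 11, p1, 1, x1, 5450, Ivy), (9, 11, p1, 1, x1, 5980, Sam), (9, 11, p1, 1, x1, 6490, Hal), (9, 11, p1, 24, rd, 2740, Zed), (9, 11, p1, 24, rd, 3730, Ned), (9, 11, p1, 24, rd, 5210, Ada), (9, 11, p1, 24, rd, 5450, Ivy), (9, 11, p1, 24, rd, 5980, Sam), (9, 11, p1, 24, rd, 6490, Hal)}
Natural join on name: {(9, 11, law, 3, x2, 3730, Ned, 6790), (9, 11, law, 3, x2, 3730, Ned, 8070), (9, 11, law, 3, x2, 5210, Ada, 7620), (9, 11, law, 3, x2, 6490, Hal, 4140), (9, 11, p1, 1, x1, 3730, Ned, 6790), (9, 11, p1, 1, x1, 3730, Ned, 8070), (9, 11, p1, 1, x1, 5210, Ada, 7620), (9, 11, p1, 1, x1, 6490, Hal, 4140), (9, 11, p1, 24, rd, 3730, Ned, 6790), (9, 11, p1, 24, rd, 3730, Ned, 8070), (9, 11, p1, 24, rd, 5210, Ada, 7620), (9, 11, p1, 24, rd, 6490, Hal, 4140)}
π_{pid, salary, budget, dept, floor} gives {(law, 4140, 6490, x2, 9), (law, 6790, 3730, x2, 9), (law, 7620, 5210, x2, 9), (law, 8070, 3730, x2, 9), (p1, 4140, 6490, rd, 9), (p1, 4140, 6490, x1, 9), (p1, 6790, 3730, rd, 9), (p1, 6790, 3730, x1, 9), (p1, 7620, 5210, rd, 9), (p1, 7620, 5210, x1, 9), (p1, 8070, 3730, rd, 9), (p1, 8070, 3730, x1, 9)}.
Apply σ_{pid ≠ p1}; surviving tuples: {(law, 4140, 6490, x2, 9), (law, 6790, 3730, x2, 9), (law, 7620, 5210, x2, 9), (law, 8070, 3730, x2, 9)}
π_{salary, dept, floor} gives {(4140, x2, 9), (6790, x2, 9), (7620, x2, 9), (8070, x2, 9)}.

{(4140, x2, 9), (6790, x2, 9), (7620, x2, 9), (8070, x2, 9)}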